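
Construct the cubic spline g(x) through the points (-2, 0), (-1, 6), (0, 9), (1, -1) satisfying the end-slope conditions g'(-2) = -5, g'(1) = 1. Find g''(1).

48

Let M_i = g''(x_i). Step sizes h_i = 1, 1, 1; slopes of the chords Δ_i = (y_(i+1) - y_i)/h_i = 6, 3, -10.
  1·M_0 + 4·M_1 + 1·M_2 = 6(Δ_1 - Δ_0) = -18
  1·M_1 + 4·M_2 + 1·M_3 = 6(Δ_2 - Δ_1) = -78
Clamped end conditions give two more equations: 2h_0·M_0 + h_0·M_1 = 6(Δ_0 - g'(-2)) = 66 and h_2·M_2 + 2h_2·M_3 = 6(g'(1) - Δ_2) = 66.
Hence M_0 = 36, M_1 = -6, M_2 = -30, M_3 = 48.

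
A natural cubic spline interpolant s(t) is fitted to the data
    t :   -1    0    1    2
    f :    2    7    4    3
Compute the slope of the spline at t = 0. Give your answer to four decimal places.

0.4667

Put M_i = s'' at the i-th knot. Here h = (1, 1, 1) and Δ = (5, -3, -1), so the interior equations h_(i-1)·M_(i-1) + 2(h_(i-1)+h_i)·M_i + h_i·M_(i+1) = 6(Δ_i − Δ_(i-1)) read
  1·M_0 + 4·M_1 + 1·M_2 = 6(Δ_1 - Δ_0) = -48
  1·M_1 + 4·M_2 + 1·M_3 = 6(Δ_2 - Δ_1) = 12
Natural end conditions: M_0 = M_3 = 0.
Forward elimination and back-substitution give M_0 = 0, M_1 = -68/5, M_2 = 32/5, M_3 = 0.
On [0, 1], s'(t) = b_1 + 2c_1·t + 3d_1·t² with b_1 = Δ_1 - h_1(2M_1 + M_2)/6 = 7/15, c_1 = M_1/2 = -34/5, d_1 = (M_2 - M_1)/(6h_1) = 10/3. So s'(0) = 7/15.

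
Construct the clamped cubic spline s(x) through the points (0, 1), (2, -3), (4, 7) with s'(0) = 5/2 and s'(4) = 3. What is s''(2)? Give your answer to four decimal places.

Put σ_i = s'' at the i-th knot. Here h = (2, 2) and Δ = (-2, 5), so the interior equations h_(i-1)·σ_(i-1) + 2(h_(i-1)+h_i)·σ_i + h_i·σ_(i+1) = 6(Δ_i − Δ_(i-1)) read
  2·σ_0 + 8·σ_1 + 2·σ_2 = 6(Δ_1 - Δ_0) = 42
Clamped end conditions give two more equations: 2h_0·σ_0 + h_0·σ_1 = 6(Δ_0 - s'(0)) = -27 and h_1·σ_1 + 2h_1·σ_2 = 6(s'(4) - Δ_1) = -12.
Forward elimination and back-substitution give σ_0 = -95/8, σ_1 = 41/4, σ_2 = -65/8.

10.2500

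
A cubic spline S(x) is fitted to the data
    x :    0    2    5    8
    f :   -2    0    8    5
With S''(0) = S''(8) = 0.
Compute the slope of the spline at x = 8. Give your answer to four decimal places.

-2.1261

Put σ_i = S'' at the i-th knot. Here h = (2, 3, 3) and Δ = (1, 8/3, -1), so the interior equations h_(i-1)·σ_(i-1) + 2(h_(i-1)+h_i)·σ_i + h_i·σ_(i+1) = 6(Δ_i − Δ_(i-1)) read
  2·σ_0 + 10·σ_1 + 3·σ_2 = 6(Δ_1 - Δ_0) = 10
  3·σ_1 + 12·σ_2 + 3·σ_3 = 6(Δ_2 - Δ_1) = -22
Natural end conditions: σ_0 = σ_3 = 0.
Hence σ_0 = 0, σ_1 = 62/37, σ_2 = -250/111, σ_3 = 0.
On [5, 8], S'(x) = b_2 + 2c_2·(x - 5) + 3d_2·(x - 5)² with b_2 = Δ_2 - h_2(2σ_2 + σ_3)/6 = 139/111, c_2 = σ_2/2 = -125/111, d_2 = (σ_3 - σ_2)/(6h_2) = 125/999. So S'(8) = -236/111.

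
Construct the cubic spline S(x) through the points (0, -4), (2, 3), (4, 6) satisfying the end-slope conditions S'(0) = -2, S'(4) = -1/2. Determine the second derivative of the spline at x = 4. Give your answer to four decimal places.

-1.1250

Write m_i for S''(x_i). With h_i = 2, 2 and divided differences Δ_i = 7/2, 3/2, the continuity of S' gives the tridiagonal system
  2·m_0 + 8·m_1 + 2·m_2 = 6(Δ_1 - Δ_0) = -12
Clamped end conditions give two more equations: 2h_0·m_0 + h_0·m_1 = 6(Δ_0 - S'(0)) = 33 and h_1·m_1 + 2h_1·m_2 = 6(S'(4) - Δ_1) = -12.
Forward elimination and back-substitution give m_0 = 81/8, m_1 = -15/4, m_2 = -9/8.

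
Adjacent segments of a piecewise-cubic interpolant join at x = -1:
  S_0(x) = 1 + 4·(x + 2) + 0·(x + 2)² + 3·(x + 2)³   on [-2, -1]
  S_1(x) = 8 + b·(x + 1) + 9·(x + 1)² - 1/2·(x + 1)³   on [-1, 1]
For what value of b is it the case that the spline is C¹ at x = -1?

S_0'(x) = 4 + 0·(x + 2) + 9·(x + 2)², so S_0'(-1) = 13. On the right, S_1'(-1) = b, so b = 13.

13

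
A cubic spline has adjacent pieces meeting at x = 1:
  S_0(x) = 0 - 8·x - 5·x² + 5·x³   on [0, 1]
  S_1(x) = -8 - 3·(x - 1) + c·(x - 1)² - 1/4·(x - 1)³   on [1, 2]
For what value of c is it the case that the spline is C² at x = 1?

S_0''(x) = -10 + 30·x, so S_0''(1) = 20. On the right, S_1''(1) = 2c, so c = 10.

10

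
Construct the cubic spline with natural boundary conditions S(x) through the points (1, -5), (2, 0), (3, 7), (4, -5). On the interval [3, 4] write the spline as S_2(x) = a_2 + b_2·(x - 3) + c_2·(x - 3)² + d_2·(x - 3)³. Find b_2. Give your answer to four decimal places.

-1.6000

Put M_i = S'' at the i-th knot. Here h = (1, 1, 1) and Δ = (5, 7, -12), so the interior equations h_(i-1)·M_(i-1) + 2(h_(i-1)+h_i)·M_i + h_i·M_(i+1) = 6(Δ_i − Δ_(i-1)) read
  1·M_0 + 4·M_1 + 1·M_2 = 6(Δ_1 - Δ_0) = 12
  1·M_1 + 4·M_2 + 1·M_3 = 6(Δ_2 - Δ_1) = -114
Natural end conditions: M_0 = M_3 = 0.
Solving the tridiagonal system: M_0 = 0, M_1 = 54/5, M_2 = -156/5, M_3 = 0.
On [3, 4], with S_2(x) = a_2 + b_2·(x - 3) + c_2·(x - 3)² + d_2·(x - 3)³: c_2 = M_2/2 = -78/5, d_2 = (M_3 - M_2)/(6h_2) = 26/5, b_2 = Δ_2 - h_2(2M_2 + M_3)/6 = -8/5.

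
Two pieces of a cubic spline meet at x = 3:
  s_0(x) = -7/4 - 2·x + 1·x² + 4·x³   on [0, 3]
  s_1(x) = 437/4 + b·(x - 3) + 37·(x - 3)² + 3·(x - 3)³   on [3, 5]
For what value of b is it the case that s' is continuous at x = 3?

s_0'(x) = -2 + 2·x + 12·x², so s_0'(3) = 112. On the right, s_1'(3) = b, so b = 112.

112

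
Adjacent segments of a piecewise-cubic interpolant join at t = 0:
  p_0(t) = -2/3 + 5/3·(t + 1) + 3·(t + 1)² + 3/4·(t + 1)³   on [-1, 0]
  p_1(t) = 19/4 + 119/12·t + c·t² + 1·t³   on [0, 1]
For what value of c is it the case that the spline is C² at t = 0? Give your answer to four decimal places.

5.2500

p_0''(t) = 6 + 9/2·(t + 1), so p_0''(0) = 21/2. On the right, p_1''(0) = 2c, so c = 21/4.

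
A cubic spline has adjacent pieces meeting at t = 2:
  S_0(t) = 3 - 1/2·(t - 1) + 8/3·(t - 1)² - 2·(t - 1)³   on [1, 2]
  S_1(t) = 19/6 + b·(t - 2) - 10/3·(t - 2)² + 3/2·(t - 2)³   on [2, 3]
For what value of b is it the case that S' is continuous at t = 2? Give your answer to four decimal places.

S_0'(t) = -1/2 + 16/3·(t - 1) - 6·(t - 1)², so S_0'(2) = -7/6. On the right, S_1'(2) = b, so b = -7/6.

-1.1667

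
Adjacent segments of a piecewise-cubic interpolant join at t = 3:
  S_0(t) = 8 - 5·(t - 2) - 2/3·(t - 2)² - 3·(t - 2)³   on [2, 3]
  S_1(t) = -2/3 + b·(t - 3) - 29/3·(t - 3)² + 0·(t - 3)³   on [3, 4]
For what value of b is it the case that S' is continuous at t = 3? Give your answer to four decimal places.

S_0'(t) = -5 - 4/3·(t - 2) - 9·(t - 2)², so S_0'(3) = -46/3. On the right, S_1'(3) = b, so b = -46/3.

-15.3333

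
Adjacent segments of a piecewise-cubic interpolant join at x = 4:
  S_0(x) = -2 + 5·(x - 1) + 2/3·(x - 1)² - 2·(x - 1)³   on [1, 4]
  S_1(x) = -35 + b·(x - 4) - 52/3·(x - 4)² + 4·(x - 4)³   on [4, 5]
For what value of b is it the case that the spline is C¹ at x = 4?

S_0'(x) = 5 + 4/3·(x - 1) - 6·(x - 1)², so S_0'(4) = -45. On the right, S_1'(4) = b, so b = -45.

-45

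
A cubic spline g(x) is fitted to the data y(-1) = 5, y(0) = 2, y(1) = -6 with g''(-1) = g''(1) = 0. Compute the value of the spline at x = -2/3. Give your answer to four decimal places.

Let M_i = g''(x_i). Step sizes h_i = 1, 1; slopes of the chords Δ_i = (y_(i+1) - y_i)/h_i = -3, -8.
  1·M_0 + 4·M_1 + 1·M_2 = 6(Δ_1 - Δ_0) = -30
Natural end conditions: M_0 = M_2 = 0.
Forward elimination and back-substitution give M_0 = 0, M_1 = -15/2, M_2 = 0.
On [-1, 0], g(x) = 5 - 7/4·(x + 1) + 0·(x + 1)² - 5/4·(x + 1)³.
With (x + 1) = 1/3: g(-2/3) = 118/27.

4.3704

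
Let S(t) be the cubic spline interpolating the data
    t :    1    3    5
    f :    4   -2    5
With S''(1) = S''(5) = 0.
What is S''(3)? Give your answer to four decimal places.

4.8750

With M_i denoting the second derivative at x_i, h_i = 2, 2, and Δ_i = (y_(i+1) − y_i)/h_i = -3, 7/2:
  2·M_0 + 8·M_1 + 2·M_2 = 6(Δ_1 - Δ_0) = 39
Natural end conditions: M_0 = M_2 = 0.
Hence M_0 = 0, M_1 = 39/8, M_2 = 0.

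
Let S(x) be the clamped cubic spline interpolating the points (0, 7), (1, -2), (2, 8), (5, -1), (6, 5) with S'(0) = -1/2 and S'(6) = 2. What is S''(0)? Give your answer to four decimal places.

-48.5921

With m_i denoting the second derivative at x_i, h_i = 1, 1, 3, 1, and Δ_i = (y_(i+1) − y_i)/h_i = -9, 10, -3, 6:
  1·m_0 + 4·m_1 + 1·m_2 = 6(Δ_1 - Δ_0) = 114
  1·m_1 + 8·m_2 + 3·m_3 = 6(Δ_2 - Δ_1) = -78
  3·m_2 + 8·m_3 + 1·m_4 = 6(Δ_3 - Δ_2) = 54
Clamped end conditions give two more equations: 2h_0·m_0 + h_0·m_1 = 6(Δ_0 - S'(0)) = -51 and h_3·m_3 + 2h_3·m_4 = 6(S'(6) - Δ_3) = -24.
Solving: m_0 = -3693/76, m_1 = 1755/38, m_2 = -1683/76, m_3 = 671/38, m_4 = -1583/76.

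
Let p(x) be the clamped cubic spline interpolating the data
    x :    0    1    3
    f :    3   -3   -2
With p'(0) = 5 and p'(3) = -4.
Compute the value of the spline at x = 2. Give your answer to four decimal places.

With M_i denoting the second derivative at x_i, h_i = 1, 2, and Δ_i = (y_(i+1) − y_i)/h_i = -6, 1/2:
  1·M_0 + 6·M_1 + 2·M_2 = 6(Δ_1 - Δ_0) = 39
Clamped end conditions give two more equations: 2h_0·M_0 + h_0·M_1 = 6(Δ_0 - p'(0)) = -66 and h_1·M_1 + 2h_1·M_2 = 6(p'(3) - Δ_1) = -27.
Solving: M_0 = -85/2, M_1 = 19, M_2 = -65/4.
On [1, 3], p(x) = -3 - 27/4·(x - 1) + 19/2·(x - 1)² - 47/16·(x - 1)³.
With (x - 1) = 1: p(2) = -51/16.

-3.1875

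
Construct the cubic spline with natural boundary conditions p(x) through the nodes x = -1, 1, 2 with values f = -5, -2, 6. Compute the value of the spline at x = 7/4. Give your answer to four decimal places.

Write M_i for p''(x_i). With h_i = 2, 1 and divided differences Δ_i = 3/2, 8, the continuity of p' gives the tridiagonal system
  2·M_0 + 6·M_1 + 1·M_2 = 6(Δ_1 - Δ_0) = 39
Natural end conditions: M_0 = M_2 = 0.
Solving the tridiagonal system: M_0 = 0, M_1 = 13/2, M_2 = 0.
On [1, 2], p(x) = -2 + 35/6·(x - 1) + 13/4·(x - 1)² - 13/12·(x - 1)³.
With (x - 1) = 3/4: p(7/4) = 959/256.

3.7461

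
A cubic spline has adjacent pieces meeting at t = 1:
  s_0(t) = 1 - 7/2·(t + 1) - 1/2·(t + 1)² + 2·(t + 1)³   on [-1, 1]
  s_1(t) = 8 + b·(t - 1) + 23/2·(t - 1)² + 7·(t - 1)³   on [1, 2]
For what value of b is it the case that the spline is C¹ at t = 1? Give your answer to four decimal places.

s_0'(t) = -7/2 - 1·(t + 1) + 6·(t + 1)², so s_0'(1) = 37/2. On the right, s_1'(1) = b, so b = 37/2.

18.5000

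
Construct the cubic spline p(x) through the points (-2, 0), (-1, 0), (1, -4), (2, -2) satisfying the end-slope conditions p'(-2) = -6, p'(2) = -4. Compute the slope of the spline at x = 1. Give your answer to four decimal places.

Let σ_i = p''(x_i). Step sizes h_i = 1, 2, 1; slopes of the chords Δ_i = (y_(i+1) - y_i)/h_i = 0, -2, 2.
  1·σ_0 + 6·σ_1 + 2·σ_2 = 6(Δ_1 - Δ_0) = -12
  2·σ_1 + 6·σ_2 + 1·σ_3 = 6(Δ_2 - Δ_1) = 24
Clamped end conditions give two more equations: 2h_0·σ_0 + h_0·σ_1 = 6(Δ_0 - p'(-2)) = 36 and h_2·σ_2 + 2h_2·σ_3 = 6(p'(2) - Δ_2) = -36.
Solving the tridiagonal system: σ_0 = 796/35, σ_1 = -332/35, σ_2 = 388/35, σ_3 = -824/35.
On [1, 2], p'(x) = b_2 + 2c_2·(x - 1) + 3d_2·(x - 1)² with b_2 = Δ_2 - h_2(2σ_2 + σ_3)/6 = 78/35, c_2 = σ_2/2 = 194/35, d_2 = (σ_3 - σ_2)/(6h_2) = -202/35. So p'(1) = 78/35.

2.2286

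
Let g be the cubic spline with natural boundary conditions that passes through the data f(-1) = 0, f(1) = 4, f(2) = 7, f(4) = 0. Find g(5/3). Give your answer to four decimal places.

6.3175

With σ_i denoting the second derivative at x_i, h_i = 2, 1, 2, and Δ_i = (y_(i+1) − y_i)/h_i = 2, 3, -7/2:
  2·σ_0 + 6·σ_1 + 1·σ_2 = 6(Δ_1 - Δ_0) = 6
  1·σ_1 + 6·σ_2 + 2·σ_3 = 6(Δ_2 - Δ_1) = -39
Natural end conditions: σ_0 = σ_3 = 0.
Forward elimination and back-substitution give σ_0 = 0, σ_1 = 15/7, σ_2 = -48/7, σ_3 = 0.
On [1, 2], g(t) = 4 + 24/7·(t - 1) + 15/14·(t - 1)² - 3/2·(t - 1)³.
With (t - 1) = 2/3: g(5/3) = 398/63.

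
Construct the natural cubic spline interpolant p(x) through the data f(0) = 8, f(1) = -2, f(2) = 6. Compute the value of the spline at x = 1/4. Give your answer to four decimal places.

4.4453

Put M_i = p'' at the i-th knot. Here h = (1, 1) and Δ = (-10, 8), so the interior equations h_(i-1)·M_(i-1) + 2(h_(i-1)+h_i)·M_i + h_i·M_(i+1) = 6(Δ_i − Δ_(i-1)) read
  1·M_0 + 4·M_1 + 1·M_2 = 6(Δ_1 - Δ_0) = 108
Natural end conditions: M_0 = M_2 = 0.
Hence M_0 = 0, M_1 = 27, M_2 = 0.
On [0, 1], p(x) = 8 - 29/2·x + 0·x² + 9/2·x³.
With x = 1/4: p(1/4) = 569/128.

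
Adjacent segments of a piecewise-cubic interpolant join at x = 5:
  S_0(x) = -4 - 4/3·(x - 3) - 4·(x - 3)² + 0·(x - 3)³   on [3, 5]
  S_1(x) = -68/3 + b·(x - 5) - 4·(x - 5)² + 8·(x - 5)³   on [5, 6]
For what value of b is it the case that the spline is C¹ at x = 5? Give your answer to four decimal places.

-17.3333

S_0'(x) = -4/3 - 8·(x - 3) + 0·(x - 3)², so S_0'(5) = -52/3. On the right, S_1'(5) = b, so b = -52/3.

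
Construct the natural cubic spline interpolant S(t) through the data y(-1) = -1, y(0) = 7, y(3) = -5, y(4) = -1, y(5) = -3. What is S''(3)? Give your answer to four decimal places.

12.6792

Write M_i for S''(x_i). With h_i = 1, 3, 1, 1 and divided differences Δ_i = 8, -4, 4, -2, the continuity of S' gives the tridiagonal system
  1·M_0 + 8·M_1 + 3·M_2 = 6(Δ_1 - Δ_0) = -72
  3·M_1 + 8·M_2 + 1·M_3 = 6(Δ_2 - Δ_1) = 48
  1·M_2 + 4·M_3 + 1·M_4 = 6(Δ_3 - Δ_2) = -36
Natural end conditions: M_0 = M_4 = 0.
Solving the tridiagonal system: M_0 = 0, M_1 = -729/53, M_2 = 672/53, M_3 = -645/53, M_4 = 0.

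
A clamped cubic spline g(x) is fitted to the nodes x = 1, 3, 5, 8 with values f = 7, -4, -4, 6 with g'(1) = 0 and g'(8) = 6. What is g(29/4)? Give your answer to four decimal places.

With M_i denoting the second derivative at x_i, h_i = 2, 2, 3, and Δ_i = (y_(i+1) − y_i)/h_i = -11/2, 0, 10/3:
  2·M_0 + 8·M_1 + 2·M_2 = 6(Δ_1 - Δ_0) = 33
  2·M_1 + 10·M_2 + 3·M_3 = 6(Δ_2 - Δ_1) = 20
Clamped end conditions give two more equations: 2h_0·M_0 + h_0·M_1 = 6(Δ_0 - g'(1)) = -33 and h_2·M_2 + 2h_2·M_3 = 6(g'(8) - Δ_2) = 16.
Forward elimination and back-substitution give M_0 = -875/74, M_1 = 529/74, M_2 = -10/37, M_3 = 311/111.
On [5, 8], g(x) = -4 + 163/74·(x - 5) - 5/37·(x - 5)² + 341/1998·(x - 5)³.
With (x - 5) = 9/4: g(29/4) = 10495/4736.

2.2160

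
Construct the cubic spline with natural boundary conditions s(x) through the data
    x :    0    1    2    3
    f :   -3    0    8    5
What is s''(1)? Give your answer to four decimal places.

12.4000

Put M_i = s'' at the i-th knot. Here h = (1, 1, 1) and Δ = (3, 8, -3), so the interior equations h_(i-1)·M_(i-1) + 2(h_(i-1)+h_i)·M_i + h_i·M_(i+1) = 6(Δ_i − Δ_(i-1)) read
  1·M_0 + 4·M_1 + 1·M_2 = 6(Δ_1 - Δ_0) = 30
  1·M_1 + 4·M_2 + 1·M_3 = 6(Δ_2 - Δ_1) = -66
Natural end conditions: M_0 = M_3 = 0.
Solving the tridiagonal system: M_0 = 0, M_1 = 62/5, M_2 = -98/5, M_3 = 0.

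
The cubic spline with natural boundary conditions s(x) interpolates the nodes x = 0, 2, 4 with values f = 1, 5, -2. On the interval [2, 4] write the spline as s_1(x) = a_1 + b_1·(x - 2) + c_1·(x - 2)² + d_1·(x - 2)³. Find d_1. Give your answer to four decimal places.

0.3438

With m_i denoting the second derivative at x_i, h_i = 2, 2, and Δ_i = (y_(i+1) − y_i)/h_i = 2, -7/2:
  2·m_0 + 8·m_1 + 2·m_2 = 6(Δ_1 - Δ_0) = -33
Natural end conditions: m_0 = m_2 = 0.
Solving: m_0 = 0, m_1 = -33/8, m_2 = 0.
On [2, 4], with s_1(x) = a_1 + b_1·(x - 2) + c_1·(x - 2)² + d_1·(x - 2)³: c_1 = m_1/2 = -33/16, d_1 = (m_2 - m_1)/(6h_1) = 11/32, b_1 = Δ_1 - h_1(2m_1 + m_2)/6 = -3/4.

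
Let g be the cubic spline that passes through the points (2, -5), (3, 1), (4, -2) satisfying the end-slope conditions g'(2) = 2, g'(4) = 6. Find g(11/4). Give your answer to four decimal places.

0.1211

Put M_i = g'' at the i-th knot. Here h = (1, 1) and Δ = (6, -3), so the interior equations h_(i-1)·M_(i-1) + 2(h_(i-1)+h_i)·M_i + h_i·M_(i+1) = 6(Δ_i − Δ_(i-1)) read
  1·M_0 + 4·M_1 + 1·M_2 = 6(Δ_1 - Δ_0) = -54
Clamped end conditions give two more equations: 2h_0·M_0 + h_0·M_1 = 6(Δ_0 - g'(2)) = 24 and h_1·M_1 + 2h_1·M_2 = 6(g'(4) - Δ_1) = 54.
Hence M_0 = 55/2, M_1 = -31, M_2 = 85/2.
On [2, 3], g(x) = -5 + 2·(x - 2) + 55/4·(x - 2)² - 39/4·(x - 2)³.
With (x - 2) = 3/4: g(11/4) = 31/256.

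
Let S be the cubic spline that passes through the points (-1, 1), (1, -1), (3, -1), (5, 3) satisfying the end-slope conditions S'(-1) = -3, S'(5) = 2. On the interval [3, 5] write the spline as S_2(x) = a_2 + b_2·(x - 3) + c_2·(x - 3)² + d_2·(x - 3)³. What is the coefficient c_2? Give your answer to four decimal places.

With M_i denoting the second derivative at x_i, h_i = 2, 2, 2, and Δ_i = (y_(i+1) − y_i)/h_i = -1, 0, 2:
  2·M_0 + 8·M_1 + 2·M_2 = 6(Δ_1 - Δ_0) = 6
  2·M_1 + 8·M_2 + 2·M_3 = 6(Δ_2 - Δ_1) = 12
Clamped end conditions give two more equations: 2h_0·M_0 + h_0·M_1 = 6(Δ_0 - S'(-1)) = 12 and h_2·M_2 + 2h_2·M_3 = 6(S'(5) - Δ_2) = 0.
Solving: M_0 = 49/15, M_1 = -8/15, M_2 = 28/15, M_3 = -14/15.
On [3, 5], with S_2(x) = a_2 + b_2·(x - 3) + c_2·(x - 3)² + d_2·(x - 3)³: c_2 = M_2/2 = 14/15, d_2 = (M_3 - M_2)/(6h_2) = -7/30, b_2 = Δ_2 - h_2(2M_2 + M_3)/6 = 16/15.

0.9333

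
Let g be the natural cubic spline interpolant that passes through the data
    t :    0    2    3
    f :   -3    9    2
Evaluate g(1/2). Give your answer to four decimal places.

2.0313

Put σ_i = g'' at the i-th knot. Here h = (2, 1) and Δ = (6, -7), so the interior equations h_(i-1)·σ_(i-1) + 2(h_(i-1)+h_i)·σ_i + h_i·σ_(i+1) = 6(Δ_i − Δ_(i-1)) read
  2·σ_0 + 6·σ_1 + 1·σ_2 = 6(Δ_1 - Δ_0) = -78
Natural end conditions: σ_0 = σ_2 = 0.
Solving: σ_0 = 0, σ_1 = -13, σ_2 = 0.
On [0, 2], g(t) = -3 + 31/3·t + 0·t² - 13/12·t³.
With t = 1/2: g(1/2) = 65/32.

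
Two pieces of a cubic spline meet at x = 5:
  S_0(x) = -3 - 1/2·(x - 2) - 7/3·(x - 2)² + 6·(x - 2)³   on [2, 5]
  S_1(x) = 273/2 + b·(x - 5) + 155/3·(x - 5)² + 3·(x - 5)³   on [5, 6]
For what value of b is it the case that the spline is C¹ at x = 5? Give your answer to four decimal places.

S_0'(x) = -1/2 - 14/3·(x - 2) + 18·(x - 2)², so S_0'(5) = 295/2. On the right, S_1'(5) = b, so b = 295/2.

147.5000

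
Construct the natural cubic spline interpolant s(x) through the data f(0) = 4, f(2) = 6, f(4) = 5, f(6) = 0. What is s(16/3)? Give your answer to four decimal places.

With M_i denoting the second derivative at x_i, h_i = 2, 2, 2, and Δ_i = (y_(i+1) − y_i)/h_i = 1, -1/2, -5/2:
  2·M_0 + 8·M_1 + 2·M_2 = 6(Δ_1 - Δ_0) = -9
  2·M_1 + 8·M_2 + 2·M_3 = 6(Δ_2 - Δ_1) = -12
Natural end conditions: M_0 = M_3 = 0.
Forward elimination and back-substitution give M_0 = 0, M_1 = -4/5, M_2 = -13/10, M_3 = 0.
On [4, 6], s(x) = 5 - 49/30·(x - 4) - 13/20·(x - 4)² + 13/120·(x - 4)³.
With (x - 4) = 4/3: s(16/3) = 779/405.

1.9235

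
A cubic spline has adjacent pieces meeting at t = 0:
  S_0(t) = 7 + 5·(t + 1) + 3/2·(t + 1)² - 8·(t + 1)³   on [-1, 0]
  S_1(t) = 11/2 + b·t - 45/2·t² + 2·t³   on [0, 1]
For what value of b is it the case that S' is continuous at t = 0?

-16

S_0'(t) = 5 + 3·(t + 1) - 24·(t + 1)², so S_0'(0) = -16. On the right, S_1'(0) = b, so b = -16.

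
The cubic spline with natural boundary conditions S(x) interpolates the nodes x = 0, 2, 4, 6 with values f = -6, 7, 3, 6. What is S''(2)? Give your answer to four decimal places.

Write m_i for S''(x_i). With h_i = 2, 2, 2 and divided differences Δ_i = 13/2, -2, 3/2, the continuity of S' gives the tridiagonal system
  2·m_0 + 8·m_1 + 2·m_2 = 6(Δ_1 - Δ_0) = -51
  2·m_1 + 8·m_2 + 2·m_3 = 6(Δ_2 - Δ_1) = 21
Natural end conditions: m_0 = m_3 = 0.
Solving: m_0 = 0, m_1 = -15/2, m_2 = 9/2, m_3 = 0.

-7.5000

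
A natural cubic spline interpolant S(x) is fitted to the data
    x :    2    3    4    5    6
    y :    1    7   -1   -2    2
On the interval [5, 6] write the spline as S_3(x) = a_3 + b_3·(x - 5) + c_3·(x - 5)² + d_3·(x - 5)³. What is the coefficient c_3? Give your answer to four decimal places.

Write M_i for S''(x_i). With h_i = 1, 1, 1, 1 and divided differences Δ_i = 6, -8, -1, 4, the continuity of S' gives the tridiagonal system
  1·M_0 + 4·M_1 + 1·M_2 = 6(Δ_1 - Δ_0) = -84
  1·M_1 + 4·M_2 + 1·M_3 = 6(Δ_2 - Δ_1) = 42
  1·M_2 + 4·M_3 + 1·M_4 = 6(Δ_3 - Δ_2) = 30
Natural end conditions: M_0 = M_4 = 0.
Solving the tridiagonal system: M_0 = 0, M_1 = -699/28, M_2 = 111/7, M_3 = 99/28, M_4 = 0.
On [5, 6], with S_3(x) = a_3 + b_3·(x - 5) + c_3·(x - 5)² + d_3·(x - 5)³: c_3 = M_3/2 = 99/56, d_3 = (M_4 - M_3)/(6h_3) = -33/56, b_3 = Δ_3 - h_3(2M_3 + M_4)/6 = 79/28.

1.7679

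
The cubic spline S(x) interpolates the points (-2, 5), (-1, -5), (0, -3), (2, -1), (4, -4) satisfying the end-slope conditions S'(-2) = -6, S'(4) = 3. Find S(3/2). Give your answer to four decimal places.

Put M_i = S'' at the i-th knot. Here h = (1, 1, 2, 2) and Δ = (-10, 2, 1, -3/2), so the interior equations h_(i-1)·M_(i-1) + 2(h_(i-1)+h_i)·M_i + h_i·M_(i+1) = 6(Δ_i − Δ_(i-1)) read
  1·M_0 + 4·M_1 + 1·M_2 = 6(Δ_1 - Δ_0) = 72
  1·M_1 + 6·M_2 + 2·M_3 = 6(Δ_2 - Δ_1) = -6
  2·M_2 + 8·M_3 + 2·M_4 = 6(Δ_3 - Δ_2) = -15
Clamped end conditions give two more equations: 2h_0·M_0 + h_0·M_1 = 6(Δ_0 - S'(-2)) = -24 and h_3·M_3 + 2h_3·M_4 = 6(S'(4) - Δ_3) = 27.
Hence M_0 = -689/28, M_1 = 353/14, M_2 = -17/4, M_3 = -20/7, M_4 = 229/28.
On [0, 2], S(x) = -3 + 67/14·x - 17/8·x² + 13/112·x³.
With x = 3/2: S(3/2) = -27/128.

-0.2109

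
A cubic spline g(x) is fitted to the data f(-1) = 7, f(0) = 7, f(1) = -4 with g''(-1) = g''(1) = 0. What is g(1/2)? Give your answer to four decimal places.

Put m_i = g'' at the i-th knot. Here h = (1, 1) and Δ = (0, -11), so the interior equations h_(i-1)·m_(i-1) + 2(h_(i-1)+h_i)·m_i + h_i·m_(i+1) = 6(Δ_i − Δ_(i-1)) read
  1·m_0 + 4·m_1 + 1·m_2 = 6(Δ_1 - Δ_0) = -66
Natural end conditions: m_0 = m_2 = 0.
Forward elimination and back-substitution give m_0 = 0, m_1 = -33/2, m_2 = 0.
On [0, 1], g(x) = 7 - 11/2·x - 33/4·x² + 11/4·x³.
With x = 1/2: g(1/2) = 81/32.

2.5313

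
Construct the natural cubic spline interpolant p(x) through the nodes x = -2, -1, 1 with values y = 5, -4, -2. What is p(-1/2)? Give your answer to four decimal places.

Put M_i = p'' at the i-th knot. Here h = (1, 2) and Δ = (-9, 1), so the interior equations h_(i-1)·M_(i-1) + 2(h_(i-1)+h_i)·M_i + h_i·M_(i+1) = 6(Δ_i − Δ_(i-1)) read
  1·M_0 + 6·M_1 + 2·M_2 = 6(Δ_1 - Δ_0) = 60
Natural end conditions: M_0 = M_2 = 0.
Solving: M_0 = 0, M_1 = 10, M_2 = 0.
On [-1, 1], p(x) = -4 - 17/3·(x + 1) + 5·(x + 1)² - 5/6·(x + 1)³.
With (x + 1) = 1/2: p(-1/2) = -91/16.

-5.6875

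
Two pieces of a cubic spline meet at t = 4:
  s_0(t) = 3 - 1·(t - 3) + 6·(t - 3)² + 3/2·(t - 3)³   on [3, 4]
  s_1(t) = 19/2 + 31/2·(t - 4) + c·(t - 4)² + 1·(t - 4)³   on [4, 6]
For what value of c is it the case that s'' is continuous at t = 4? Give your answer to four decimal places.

s_0''(t) = 12 + 9·(t - 3), so s_0''(4) = 21. On the right, s_1''(4) = 2c, so c = 21/2.

10.5000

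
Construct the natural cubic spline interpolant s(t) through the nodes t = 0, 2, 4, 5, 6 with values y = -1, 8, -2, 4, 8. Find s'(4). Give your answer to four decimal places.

With M_i denoting the second derivative at x_i, h_i = 2, 2, 1, 1, and Δ_i = (y_(i+1) − y_i)/h_i = 9/2, -5, 6, 4:
  2·M_0 + 8·M_1 + 2·M_2 = 6(Δ_1 - Δ_0) = -57
  2·M_1 + 6·M_2 + 1·M_3 = 6(Δ_2 - Δ_1) = 66
  1·M_2 + 4·M_3 + 1·M_4 = 6(Δ_3 - Δ_2) = -12
Natural end conditions: M_0 = M_4 = 0.
Hence M_0 = 0, M_1 = -621/56, M_2 = 111/7, M_3 = -195/28, M_4 = 0.
On [4, 5], s'(t) = b_2 + 2c_2·(t - 4) + 3d_2·(t - 4)² with b_2 = Δ_2 - h_2(2M_2 + M_3)/6 = 15/8, c_2 = M_2/2 = 111/14, d_2 = (M_3 - M_2)/(6h_2) = -213/56. So s'(4) = 15/8.

1.8750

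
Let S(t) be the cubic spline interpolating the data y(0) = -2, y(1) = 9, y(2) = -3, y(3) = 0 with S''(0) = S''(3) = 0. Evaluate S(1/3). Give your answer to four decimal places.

Let m_i = S''(x_i). Step sizes h_i = 1, 1, 1; slopes of the chords Δ_i = (y_(i+1) - y_i)/h_i = 11, -12, 3.
  1·m_0 + 4·m_1 + 1·m_2 = 6(Δ_1 - Δ_0) = -138
  1·m_1 + 4·m_2 + 1·m_3 = 6(Δ_2 - Δ_1) = 90
Natural end conditions: m_0 = m_3 = 0.
Forward elimination and back-substitution give m_0 = 0, m_1 = -214/5, m_2 = 166/5, m_3 = 0.
On [0, 1], S(t) = -2 + 272/15·t + 0·t² - 107/15·t³.
With t = 1/3: S(1/3) = 1531/405.

3.7802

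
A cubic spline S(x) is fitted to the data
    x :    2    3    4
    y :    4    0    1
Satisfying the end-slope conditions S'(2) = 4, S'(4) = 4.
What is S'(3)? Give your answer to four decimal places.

-4.2500

Let M_i = S''(x_i). Step sizes h_i = 1, 1; slopes of the chords Δ_i = (y_(i+1) - y_i)/h_i = -4, 1.
  1·M_0 + 4·M_1 + 1·M_2 = 6(Δ_1 - Δ_0) = 30
Clamped end conditions give two more equations: 2h_0·M_0 + h_0·M_1 = 6(Δ_0 - S'(2)) = -48 and h_1·M_1 + 2h_1·M_2 = 6(S'(4) - Δ_1) = 18.
Forward elimination and back-substitution give M_0 = -63/2, M_1 = 15, M_2 = 3/2.
On [3, 4], S'(x) = b_1 + 2c_1·(x - 3) + 3d_1·(x - 3)² with b_1 = Δ_1 - h_1(2M_1 + M_2)/6 = -17/4, c_1 = M_1/2 = 15/2, d_1 = (M_2 - M_1)/(6h_1) = -9/4. So S'(3) = -17/4.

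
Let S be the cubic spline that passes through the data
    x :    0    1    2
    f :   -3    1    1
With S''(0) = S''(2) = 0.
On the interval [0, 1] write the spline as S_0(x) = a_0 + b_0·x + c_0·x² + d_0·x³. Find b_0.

Put σ_i = S'' at the i-th knot. Here h = (1, 1) and Δ = (4, 0), so the interior equations h_(i-1)·σ_(i-1) + 2(h_(i-1)+h_i)·σ_i + h_i·σ_(i+1) = 6(Δ_i − Δ_(i-1)) read
  1·σ_0 + 4·σ_1 + 1·σ_2 = 6(Δ_1 - Δ_0) = -24
Natural end conditions: σ_0 = σ_2 = 0.
Forward elimination and back-substitution give σ_0 = 0, σ_1 = -6, σ_2 = 0.
On [0, 1], with S_0(x) = a_0 + b_0·x + c_0·x² + d_0·x³: c_0 = σ_0/2 = 0, d_0 = (σ_1 - σ_0)/(6h_0) = -1, b_0 = Δ_0 - h_0(2σ_0 + σ_1)/6 = 5.

5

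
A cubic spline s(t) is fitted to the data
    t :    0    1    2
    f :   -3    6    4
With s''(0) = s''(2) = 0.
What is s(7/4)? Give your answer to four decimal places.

5.1445

Let m_i = s''(x_i). Step sizes h_i = 1, 1; slopes of the chords Δ_i = (y_(i+1) - y_i)/h_i = 9, -2.
  1·m_0 + 4·m_1 + 1·m_2 = 6(Δ_1 - Δ_0) = -66
Natural end conditions: m_0 = m_2 = 0.
Solving: m_0 = 0, m_1 = -33/2, m_2 = 0.
On [1, 2], s(t) = 6 + 7/2·(t - 1) - 33/4·(t - 1)² + 11/4·(t - 1)³.
With (t - 1) = 3/4: s(7/4) = 1317/256.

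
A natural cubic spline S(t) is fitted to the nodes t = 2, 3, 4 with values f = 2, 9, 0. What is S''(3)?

-24

With σ_i denoting the second derivative at x_i, h_i = 1, 1, and Δ_i = (y_(i+1) − y_i)/h_i = 7, -9:
  1·σ_0 + 4·σ_1 + 1·σ_2 = 6(Δ_1 - Δ_0) = -96
Natural end conditions: σ_0 = σ_2 = 0.
Forward elimination and back-substitution give σ_0 = 0, σ_1 = -24, σ_2 = 0.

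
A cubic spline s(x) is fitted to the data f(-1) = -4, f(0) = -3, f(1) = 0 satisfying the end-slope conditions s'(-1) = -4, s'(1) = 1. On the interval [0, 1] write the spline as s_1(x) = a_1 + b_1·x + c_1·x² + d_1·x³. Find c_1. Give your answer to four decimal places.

0.5000

Write σ_i for s''(x_i). With h_i = 1, 1 and divided differences Δ_i = 1, 3, the continuity of s' gives the tridiagonal system
  1·σ_0 + 4·σ_1 + 1·σ_2 = 6(Δ_1 - Δ_0) = 12
Clamped end conditions give two more equations: 2h_0·σ_0 + h_0·σ_1 = 6(Δ_0 - s'(-1)) = 30 and h_1·σ_1 + 2h_1·σ_2 = 6(s'(1) - Δ_1) = -12.
Solving the tridiagonal system: σ_0 = 29/2, σ_1 = 1, σ_2 = -13/2.
On [0, 1], with s_1(x) = a_1 + b_1·x + c_1·x² + d_1·x³: c_1 = σ_1/2 = 1/2, d_1 = (σ_2 - σ_1)/(6h_1) = -5/4, b_1 = Δ_1 - h_1(2σ_1 + σ_2)/6 = 15/4.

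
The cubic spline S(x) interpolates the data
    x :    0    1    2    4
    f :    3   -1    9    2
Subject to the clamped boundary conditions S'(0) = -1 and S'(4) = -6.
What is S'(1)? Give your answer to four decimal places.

Let M_i = S''(x_i). Step sizes h_i = 1, 1, 2; slopes of the chords Δ_i = (y_(i+1) - y_i)/h_i = -4, 10, -7/2.
  1·M_0 + 4·M_1 + 1·M_2 = 6(Δ_1 - Δ_0) = 84
  1·M_1 + 6·M_2 + 2·M_3 = 6(Δ_2 - Δ_1) = -81
Clamped end conditions give two more equations: 2h_0·M_0 + h_0·M_1 = 6(Δ_0 - S'(0)) = -18 and h_2·M_2 + 2h_2·M_3 = 6(S'(4) - Δ_2) = -15.
Hence M_0 = -557/22, M_1 = 359/11, M_2 = -467/22, M_3 = 151/22.
On [1, 2], S'(x) = b_1 + 2c_1·(x - 1) + 3d_1·(x - 1)² with b_1 = Δ_1 - h_1(2M_1 + M_2)/6 = 117/44, c_1 = M_1/2 = 359/22, d_1 = (M_2 - M_1)/(6h_1) = -395/44. So S'(1) = 117/44.

2.6591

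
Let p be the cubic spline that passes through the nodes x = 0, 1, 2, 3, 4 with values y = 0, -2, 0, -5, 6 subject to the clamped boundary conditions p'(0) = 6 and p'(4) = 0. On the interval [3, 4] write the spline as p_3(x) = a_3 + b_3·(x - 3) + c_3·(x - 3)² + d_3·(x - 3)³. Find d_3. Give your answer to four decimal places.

Write σ_i for p''(x_i). With h_i = 1, 1, 1, 1 and divided differences Δ_i = -2, 2, -5, 11, the continuity of p' gives the tridiagonal system
  1·σ_0 + 4·σ_1 + 1·σ_2 = 6(Δ_1 - Δ_0) = 24
  1·σ_1 + 4·σ_2 + 1·σ_3 = 6(Δ_2 - Δ_1) = -42
  1·σ_2 + 4·σ_3 + 1·σ_4 = 6(Δ_3 - Δ_2) = 96
Clamped end conditions give two more equations: 2h_0·σ_0 + h_0·σ_1 = 6(Δ_0 - p'(0)) = -48 and h_3·σ_3 + 2h_3·σ_4 = 6(p'(4) - Δ_3) = -66.
Forward elimination and back-substitution give σ_0 = -243/7, σ_1 = 150/7, σ_2 = -27, σ_3 = 312/7, σ_4 = -387/7.
On [3, 4], with p_3(x) = a_3 + b_3·(x - 3) + c_3·(x - 3)² + d_3·(x - 3)³: c_3 = σ_3/2 = 156/7, d_3 = (σ_4 - σ_3)/(6h_3) = -233/14, b_3 = Δ_3 - h_3(2σ_3 + σ_4)/6 = 75/14.

-16.6429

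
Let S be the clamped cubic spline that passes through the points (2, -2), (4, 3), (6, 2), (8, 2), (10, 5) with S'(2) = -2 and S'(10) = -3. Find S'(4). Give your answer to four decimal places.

With M_i denoting the second derivative at x_i, h_i = 2, 2, 2, 2, and Δ_i = (y_(i+1) − y_i)/h_i = 5/2, -1/2, 0, 3/2:
  2·M_0 + 8·M_1 + 2·M_2 = 6(Δ_1 - Δ_0) = -18
  2·M_1 + 8·M_2 + 2·M_3 = 6(Δ_2 - Δ_1) = 3
  2·M_2 + 8·M_3 + 2·M_4 = 6(Δ_3 - Δ_2) = 9
Clamped end conditions give two more equations: 2h_0·M_0 + h_0·M_1 = 6(Δ_0 - S'(2)) = 27 and h_3·M_3 + 2h_3·M_4 = 6(S'(10) - Δ_3) = -27.
Solving: M_0 = 1021/112, M_1 = -265/56, M_2 = 13/16, M_3 = 167/56, M_4 = -923/112.
On [4, 6], S'(x) = b_1 + 2c_1·(x - 4) + 3d_1·(x - 4)² with b_1 = Δ_1 - h_1(2M_1 + M_2)/6 = 267/112, c_1 = M_1/2 = -265/112, d_1 = (M_2 - M_1)/(6h_1) = 207/448. So S'(4) = 267/112.

2.3839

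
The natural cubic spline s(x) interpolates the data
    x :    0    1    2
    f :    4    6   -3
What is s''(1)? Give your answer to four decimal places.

Let M_i = s''(x_i). Step sizes h_i = 1, 1; slopes of the chords Δ_i = (y_(i+1) - y_i)/h_i = 2, -9.
  1·M_0 + 4·M_1 + 1·M_2 = 6(Δ_1 - Δ_0) = -66
Natural end conditions: M_0 = M_2 = 0.
Solving the tridiagonal system: M_0 = 0, M_1 = -33/2, M_2 = 0.

-16.5000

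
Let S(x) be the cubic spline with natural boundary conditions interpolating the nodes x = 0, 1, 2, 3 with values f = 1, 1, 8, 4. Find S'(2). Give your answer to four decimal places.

2.8000

With M_i denoting the second derivative at x_i, h_i = 1, 1, 1, and Δ_i = (y_(i+1) − y_i)/h_i = 0, 7, -4:
  1·M_0 + 4·M_1 + 1·M_2 = 6(Δ_1 - Δ_0) = 42
  1·M_1 + 4·M_2 + 1·M_3 = 6(Δ_2 - Δ_1) = -66
Natural end conditions: M_0 = M_3 = 0.
Solving: M_0 = 0, M_1 = 78/5, M_2 = -102/5, M_3 = 0.
On [2, 3], S'(x) = b_2 + 2c_2·(x - 2) + 3d_2·(x - 2)² with b_2 = Δ_2 - h_2(2M_2 + M_3)/6 = 14/5, c_2 = M_2/2 = -51/5, d_2 = (M_3 - M_2)/(6h_2) = 17/5. So S'(2) = 14/5.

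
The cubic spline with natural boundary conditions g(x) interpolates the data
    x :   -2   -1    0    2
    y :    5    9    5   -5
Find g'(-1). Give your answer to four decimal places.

Write σ_i for g''(x_i). With h_i = 1, 1, 2 and divided differences Δ_i = 4, -4, -5, the continuity of g' gives the tridiagonal system
  1·σ_0 + 4·σ_1 + 1·σ_2 = 6(Δ_1 - Δ_0) = -48
  1·σ_1 + 6·σ_2 + 2·σ_3 = 6(Δ_2 - Δ_1) = -6
Natural end conditions: σ_0 = σ_3 = 0.
Solving: σ_0 = 0, σ_1 = -282/23, σ_2 = 24/23, σ_3 = 0.
On [-1, 0], g'(x) = b_1 + 2c_1·(x + 1) + 3d_1·(x + 1)² with b_1 = Δ_1 - h_1(2σ_1 + σ_2)/6 = -2/23, c_1 = σ_1/2 = -141/23, d_1 = (σ_2 - σ_1)/(6h_1) = 51/23. So g'(-1) = -2/23.

-0.0870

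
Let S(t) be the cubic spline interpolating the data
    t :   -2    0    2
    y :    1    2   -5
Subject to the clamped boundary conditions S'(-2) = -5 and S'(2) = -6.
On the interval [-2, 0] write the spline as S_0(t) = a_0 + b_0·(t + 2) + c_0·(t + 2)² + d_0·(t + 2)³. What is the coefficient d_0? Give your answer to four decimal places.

Write M_i for S''(x_i). With h_i = 2, 2 and divided differences Δ_i = 1/2, -7/2, the continuity of S' gives the tridiagonal system
  2·M_0 + 8·M_1 + 2·M_2 = 6(Δ_1 - Δ_0) = -24
Clamped end conditions give two more equations: 2h_0·M_0 + h_0·M_1 = 6(Δ_0 - S'(-2)) = 33 and h_1·M_1 + 2h_1·M_2 = 6(S'(2) - Δ_1) = -15.
Solving the tridiagonal system: M_0 = 11, M_1 = -11/2, M_2 = -1.
On [-2, 0], with S_0(t) = a_0 + b_0·(t + 2) + c_0·(t + 2)² + d_0·(t + 2)³: c_0 = M_0/2 = 11/2, d_0 = (M_1 - M_0)/(6h_0) = -11/8, b_0 = Δ_0 - h_0(2M_0 + M_1)/6 = -5.

-1.3750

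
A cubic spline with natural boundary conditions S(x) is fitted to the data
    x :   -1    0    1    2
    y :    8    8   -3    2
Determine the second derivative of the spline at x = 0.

Write M_i for S''(x_i). With h_i = 1, 1, 1 and divided differences Δ_i = 0, -11, 5, the continuity of S' gives the tridiagonal system
  1·M_0 + 4·M_1 + 1·M_2 = 6(Δ_1 - Δ_0) = -66
  1·M_1 + 4·M_2 + 1·M_3 = 6(Δ_2 - Δ_1) = 96
Natural end conditions: M_0 = M_3 = 0.
Hence M_0 = 0, M_1 = -24, M_2 = 30, M_3 = 0.

-24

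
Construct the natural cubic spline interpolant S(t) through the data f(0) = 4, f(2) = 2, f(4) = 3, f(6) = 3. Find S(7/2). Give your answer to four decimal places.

Write M_i for S''(x_i). With h_i = 2, 2, 2 and divided differences Δ_i = -1, 1/2, 0, the continuity of S' gives the tridiagonal system
  2·M_0 + 8·M_1 + 2·M_2 = 6(Δ_1 - Δ_0) = 9
  2·M_1 + 8·M_2 + 2·M_3 = 6(Δ_2 - Δ_1) = -3
Natural end conditions: M_0 = M_3 = 0.
Solving the tridiagonal system: M_0 = 0, M_1 = 13/10, M_2 = -7/10, M_3 = 0.
On [2, 4], S(t) = 2 - 2/15·(t - 2) + 13/20·(t - 2)² - 1/6·(t - 2)³.
With (t - 2) = 3/2: S(7/2) = 27/10.

2.7000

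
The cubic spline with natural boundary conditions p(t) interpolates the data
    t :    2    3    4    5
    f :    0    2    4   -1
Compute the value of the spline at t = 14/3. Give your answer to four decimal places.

1.2198

Put M_i = p'' at the i-th knot. Here h = (1, 1, 1) and Δ = (2, 2, -5), so the interior equations h_(i-1)·M_(i-1) + 2(h_(i-1)+h_i)·M_i + h_i·M_(i+1) = 6(Δ_i − Δ_(i-1)) read
  1·M_0 + 4·M_1 + 1·M_2 = 6(Δ_1 - Δ_0) = 0
  1·M_1 + 4·M_2 + 1·M_3 = 6(Δ_2 - Δ_1) = -42
Natural end conditions: M_0 = M_3 = 0.
Hence M_0 = 0, M_1 = 14/5, M_2 = -56/5, M_3 = 0.
On [4, 5], p(t) = 4 - 19/15·(t - 4) - 28/5·(t - 4)² + 28/15·(t - 4)³.
With (t - 4) = 2/3: p(14/3) = 494/405.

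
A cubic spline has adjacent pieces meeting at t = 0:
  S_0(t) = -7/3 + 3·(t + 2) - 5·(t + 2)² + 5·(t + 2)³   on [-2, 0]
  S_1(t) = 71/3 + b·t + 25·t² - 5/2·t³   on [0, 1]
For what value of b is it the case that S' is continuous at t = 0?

43

S_0'(t) = 3 - 10·(t + 2) + 15·(t + 2)², so S_0'(0) = 43. On the right, S_1'(0) = b, so b = 43.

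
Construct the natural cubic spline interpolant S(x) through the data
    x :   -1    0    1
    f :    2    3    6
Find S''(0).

3

Put M_i = S'' at the i-th knot. Here h = (1, 1) and Δ = (1, 3), so the interior equations h_(i-1)·M_(i-1) + 2(h_(i-1)+h_i)·M_i + h_i·M_(i+1) = 6(Δ_i − Δ_(i-1)) read
  1·M_0 + 4·M_1 + 1·M_2 = 6(Δ_1 - Δ_0) = 12
Natural end conditions: M_0 = M_2 = 0.
Forward elimination and back-substitution give M_0 = 0, M_1 = 3, M_2 = 0.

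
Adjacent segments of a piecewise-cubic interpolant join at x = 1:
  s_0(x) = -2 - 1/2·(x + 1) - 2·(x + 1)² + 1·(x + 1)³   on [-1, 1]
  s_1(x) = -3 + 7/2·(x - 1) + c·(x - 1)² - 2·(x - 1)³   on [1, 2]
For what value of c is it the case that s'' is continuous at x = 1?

s_0''(x) = -4 + 6·(x + 1), so s_0''(1) = 8. On the right, s_1''(1) = 2c, so c = 4.

4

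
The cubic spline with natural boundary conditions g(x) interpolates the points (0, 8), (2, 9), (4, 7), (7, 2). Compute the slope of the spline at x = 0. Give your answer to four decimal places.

0.8596

Write m_i for g''(x_i). With h_i = 2, 2, 3 and divided differences Δ_i = 1/2, -1, -5/3, the continuity of g' gives the tridiagonal system
  2·m_0 + 8·m_1 + 2·m_2 = 6(Δ_1 - Δ_0) = -9
  2·m_1 + 10·m_2 + 3·m_3 = 6(Δ_2 - Δ_1) = -4
Natural end conditions: m_0 = m_3 = 0.
Solving: m_0 = 0, m_1 = -41/38, m_2 = -7/38, m_3 = 0.
On [0, 2], g'(x) = b_0 + 2c_0·x + 3d_0·x² with b_0 = Δ_0 - h_0(2m_0 + m_1)/6 = 49/57, c_0 = m_0/2 = 0, d_0 = (m_1 - m_0)/(6h_0) = -41/456. So g'(0) = 49/57.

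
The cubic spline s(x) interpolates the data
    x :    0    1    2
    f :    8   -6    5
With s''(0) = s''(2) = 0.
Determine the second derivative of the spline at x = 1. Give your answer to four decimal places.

Let M_i = s''(x_i). Step sizes h_i = 1, 1; slopes of the chords Δ_i = (y_(i+1) - y_i)/h_i = -14, 11.
  1·M_0 + 4·M_1 + 1·M_2 = 6(Δ_1 - Δ_0) = 150
Natural end conditions: M_0 = M_2 = 0.
Solving: M_0 = 0, M_1 = 75/2, M_2 = 0.

37.5000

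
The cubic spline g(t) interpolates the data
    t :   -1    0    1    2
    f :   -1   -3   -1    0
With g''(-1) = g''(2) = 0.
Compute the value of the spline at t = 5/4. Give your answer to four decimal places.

With M_i denoting the second derivative at x_i, h_i = 1, 1, 1, and Δ_i = (y_(i+1) − y_i)/h_i = -2, 2, 1:
  1·M_0 + 4·M_1 + 1·M_2 = 6(Δ_1 - Δ_0) = 24
  1·M_1 + 4·M_2 + 1·M_3 = 6(Δ_2 - Δ_1) = -6
Natural end conditions: M_0 = M_3 = 0.
Solving the tridiagonal system: M_0 = 0, M_1 = 34/5, M_2 = -16/5, M_3 = 0.
On [1, 2], g(t) = -1 + 31/15·(t - 1) - 8/5·(t - 1)² + 8/15·(t - 1)³.
With (t - 1) = 1/4: g(5/4) = -23/40.

-0.5750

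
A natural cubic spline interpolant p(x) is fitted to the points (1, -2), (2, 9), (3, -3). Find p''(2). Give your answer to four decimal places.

Let σ_i = p''(x_i). Step sizes h_i = 1, 1; slopes of the chords Δ_i = (y_(i+1) - y_i)/h_i = 11, -12.
  1·σ_0 + 4·σ_1 + 1·σ_2 = 6(Δ_1 - Δ_0) = -138
Natural end conditions: σ_0 = σ_2 = 0.
Solving the tridiagonal system: σ_0 = 0, σ_1 = -69/2, σ_2 = 0.

-34.5000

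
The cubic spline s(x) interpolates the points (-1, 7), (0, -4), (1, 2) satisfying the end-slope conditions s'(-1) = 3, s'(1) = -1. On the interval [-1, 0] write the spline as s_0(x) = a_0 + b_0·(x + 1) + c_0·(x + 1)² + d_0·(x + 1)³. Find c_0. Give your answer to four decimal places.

-34.7500

Write σ_i for s''(x_i). With h_i = 1, 1 and divided differences Δ_i = -11, 6, the continuity of s' gives the tridiagonal system
  1·σ_0 + 4·σ_1 + 1·σ_2 = 6(Δ_1 - Δ_0) = 102
Clamped end conditions give two more equations: 2h_0·σ_0 + h_0·σ_1 = 6(Δ_0 - s'(-1)) = -84 and h_1·σ_1 + 2h_1·σ_2 = 6(s'(1) - Δ_1) = -42.
Solving the tridiagonal system: σ_0 = -139/2, σ_1 = 55, σ_2 = -97/2.
On [-1, 0], with s_0(x) = a_0 + b_0·(x + 1) + c_0·(x + 1)² + d_0·(x + 1)³: c_0 = σ_0/2 = -139/4, d_0 = (σ_1 - σ_0)/(6h_0) = 83/4, b_0 = Δ_0 - h_0(2σ_0 + σ_1)/6 = 3.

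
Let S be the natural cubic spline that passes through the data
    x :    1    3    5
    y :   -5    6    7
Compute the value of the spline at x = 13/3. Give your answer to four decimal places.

7.4074

Put M_i = S'' at the i-th knot. Here h = (2, 2) and Δ = (11/2, 1/2), so the interior equations h_(i-1)·M_(i-1) + 2(h_(i-1)+h_i)·M_i + h_i·M_(i+1) = 6(Δ_i − Δ_(i-1)) read
  2·M_0 + 8·M_1 + 2·M_2 = 6(Δ_1 - Δ_0) = -30
Natural end conditions: M_0 = M_2 = 0.
Solving the tridiagonal system: M_0 = 0, M_1 = -15/4, M_2 = 0.
On [3, 5], S(x) = 6 + 3·(x - 3) - 15/8·(x - 3)² + 5/16·(x - 3)³.
With (x - 3) = 4/3: S(13/3) = 200/27.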